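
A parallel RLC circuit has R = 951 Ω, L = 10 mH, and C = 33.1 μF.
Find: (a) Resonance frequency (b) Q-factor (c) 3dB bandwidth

Step 1 — Resonance: ω₀ = 1/√(LC) = 1/√(0.01·3.31e-05) = 1738 rad/s.
Step 2 — f₀ = ω₀/(2π) = 276.6 Hz.
Step 3 — Parallel Q: Q = R/(ω₀L) = 951/(1738·0.01) = 54.71.
Step 4 — Bandwidth: Δω = ω₀/Q = 31.77 rad/s; BW = Δω/(2π) = 5.056 Hz.

(a) f₀ = 276.6 Hz  (b) Q = 54.71  (c) BW = 5.056 Hz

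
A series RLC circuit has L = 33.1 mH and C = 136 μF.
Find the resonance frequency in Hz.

Step 1 — Resonance condition Im(Z)=0 gives ω₀ = 1/√(LC).
Step 2 — ω₀ = 1/√(0.0331·0.000136) = 471.3 rad/s.
Step 3 — f₀ = ω₀/(2π) = 75.01 Hz.

f₀ = 75.01 Hz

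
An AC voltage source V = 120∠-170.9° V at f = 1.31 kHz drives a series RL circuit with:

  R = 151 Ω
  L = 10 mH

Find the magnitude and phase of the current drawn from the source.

Step 1 — Angular frequency: ω = 2π·f = 2π·1310 = 8231 rad/s.
Step 2 — Component impedances:
  R: Z = R = 151 Ω
  L: Z = jωL = j·8231·0.01 = 0 + j82.31 Ω
Step 3 — Series combination: Z_total = R + L = 151 + j82.31 Ω = 172∠28.6° Ω.
Step 4 — Source phasor: V = 120∠-170.9° V = -118.5 - j18.98 V.
Step 5 — Ohm's law: I = V / Z_total = (-118.5 - j18.98) / (151 + j82.31) = -0.6578 + j0.2329 A.
Step 6 — Convert to polar: |I| = 0.6978 A, ∠I = 160.5°.

I = 0.6978∠160.5° A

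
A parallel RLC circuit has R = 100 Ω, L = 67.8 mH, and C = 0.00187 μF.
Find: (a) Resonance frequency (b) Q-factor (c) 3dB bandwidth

Step 1 — Resonance: ω₀ = 1/√(LC) = 1/√(0.0678·1.87e-09) = 8.881e+04 rad/s.
Step 2 — f₀ = ω₀/(2π) = 1.413e+04 Hz.
Step 3 — Parallel Q: Q = R/(ω₀L) = 100/(8.881e+04·0.0678) = 0.01661.
Step 4 — Bandwidth: Δω = ω₀/Q = 5.348e+06 rad/s; BW = Δω/(2π) = 8.511e+05 Hz.

(a) f₀ = 1.413e+04 Hz  (b) Q = 0.01661  (c) BW = 8.511e+05 Hz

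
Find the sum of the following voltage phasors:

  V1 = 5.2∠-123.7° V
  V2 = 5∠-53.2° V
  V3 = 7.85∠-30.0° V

Step 1 — Convert each phasor to rectangular form:
  V1 = 5.2·(cos(-123.7°) + j·sin(-123.7°)) = -2.885 - j4.326 V
  V2 = 5·(cos(-53.2°) + j·sin(-53.2°)) = 2.995 - j4.004 V
  V3 = 7.85·(cos(-30.0°) + j·sin(-30.0°)) = 6.798 - j3.925 V
Step 2 — Sum components: V_total = 6.908 - j12.25 V.
Step 3 — Convert to polar: |V_total| = 14.07 V, ∠V_total = -60.6°.

V_total = 14.07∠-60.6° V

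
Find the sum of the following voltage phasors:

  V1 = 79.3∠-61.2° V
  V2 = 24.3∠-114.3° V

Step 1 — Convert each phasor to rectangular form:
  V1 = 79.3·(cos(-61.2°) + j·sin(-61.2°)) = 38.2 - j69.49 V
  V2 = 24.3·(cos(-114.3°) + j·sin(-114.3°)) = -10 - j22.15 V
Step 2 — Sum components: V_total = 28.2 - j91.64 V.
Step 3 — Convert to polar: |V_total| = 95.88 V, ∠V_total = -72.9°.

V_total = 95.88∠-72.9° V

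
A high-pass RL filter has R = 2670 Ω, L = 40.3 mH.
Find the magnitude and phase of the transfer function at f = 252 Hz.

Step 1 — Angular frequency: ω = 2π·252 = 1583 rad/s.
Step 2 — Transfer function: H(jω) = jωL/(R + jωL).
Step 3 — Numerator jωL = j·63.81; denominator R + jωL = 2670 + j63.81.
Step 4 — H = 0.0005708 + j0.02389.
Step 5 — Magnitude: |H| = 0.02389 (-32.4 dB); phase: φ = 88.6°.

|H| = 0.02389 (-32.4 dB), φ = 88.6°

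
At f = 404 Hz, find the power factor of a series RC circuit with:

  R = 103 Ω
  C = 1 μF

Step 1 — Angular frequency: ω = 2π·f = 2π·404 = 2538 rad/s.
Step 2 — Component impedances:
  R: Z = R = 103 Ω
  C: Z = 1/(jωC) = -j/(ω·C) = 0 - j393.9 Ω
Step 3 — Series combination: Z_total = R + C = 103 - j393.9 Ω = 407.2∠-75.3° Ω.
Step 4 — Power factor: PF = cos(φ) = Re(Z)/|Z| = 103/407.19 = 0.253.
Step 5 — Type: Im(Z) = -393.9 ⇒ leading (phase φ = -75.3°).

PF = 0.253 (leading, φ = -75.3°)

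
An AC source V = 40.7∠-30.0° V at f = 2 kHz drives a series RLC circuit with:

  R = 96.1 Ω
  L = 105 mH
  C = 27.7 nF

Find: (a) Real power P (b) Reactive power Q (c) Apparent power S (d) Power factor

Step 1 — Angular frequency: ω = 2π·f = 2π·2000 = 1.257e+04 rad/s.
Step 2 — Component impedances:
  R: Z = R = 96.1 Ω
  L: Z = jωL = j·1.257e+04·0.105 = 0 + j1319 Ω
  C: Z = 1/(jωC) = -j/(ω·C) = 0 - j2873 Ω
Step 3 — Series combination: Z_total = R + L + C = 96.1 - j1553 Ω = 1556∠-86.5° Ω.
Step 4 — Source phasor: V = 40.7∠-30.0° V = 35.25 - j20.35 V.
Step 5 — Current: I = V / Z = 0.01445 + j0.0218 A = 0.02615∠56.5° A.
Step 6 — Complex power: S = V·I* = 0.06572 - j1.062 VA.
Step 7 — Real power: P = Re(S) = 0.06572 W.
Step 8 — Reactive power: Q = Im(S) = -1.062 VAR.
Step 9 — Apparent power: |S| = 1.064 VA.
Step 10 — Power factor: PF = P/|S| = 0.06175 (leading).

(a) P = 0.06572 W  (b) Q = -1.062 VAR  (c) S = 1.064 VA  (d) PF = 0.06175 (leading)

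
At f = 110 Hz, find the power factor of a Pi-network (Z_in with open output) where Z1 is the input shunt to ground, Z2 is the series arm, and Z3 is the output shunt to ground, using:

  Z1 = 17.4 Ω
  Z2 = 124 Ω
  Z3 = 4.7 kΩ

Step 1 — Angular frequency: ω = 2π·f = 2π·110 = 691.2 rad/s.
Step 2 — Component impedances:
  Z1: Z = R = 17.4 Ω
  Z2: Z = R = 124 Ω
  Z3: Z = R = 4700 Ω
Step 3 — With open output, the series arm Z2 and the output shunt Z3 appear in series to ground: Z2 + Z3 = 4824 Ω.
Step 4 — Parallel with input shunt Z1: Z_in = Z1 || (Z2 + Z3) = 17.34 Ω = 17.34∠0.0° Ω.
Step 5 — Power factor: PF = cos(φ) = Re(Z)/|Z| = 17.34/17.34 = 1.
Step 6 — Type: Im(Z) = 0 ⇒ unity (phase φ = 0.0°).

PF = 1 (unity, φ = 0.0°)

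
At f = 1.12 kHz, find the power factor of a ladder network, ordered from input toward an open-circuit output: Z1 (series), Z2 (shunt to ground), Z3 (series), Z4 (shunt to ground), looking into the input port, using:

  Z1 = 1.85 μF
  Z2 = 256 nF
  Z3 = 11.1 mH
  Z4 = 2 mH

Step 1 — Angular frequency: ω = 2π·f = 2π·1120 = 7037 rad/s.
Step 2 — Component impedances:
  Z1: Z = 1/(jωC) = -j/(ω·C) = 0 - j76.81 Ω
  Z2: Z = 1/(jωC) = -j/(ω·C) = 0 - j555.1 Ω
  Z3: Z = jωL = j·7037·0.0111 = 0 + j78.11 Ω
  Z4: Z = jωL = j·7037·0.002 = 0 + j14.07 Ω
Step 3 — Ladder network (open output): work backward from the far end, alternating series and parallel combinations. Z_in = 0 + j33.73 Ω = 33.73∠90.0° Ω.
Step 4 — Power factor: PF = cos(φ) = Re(Z)/|Z| = 0/33.73 = 0.
Step 5 — Type: Im(Z) = 33.73 ⇒ lagging (phase φ = 90.0°).

PF = 0 (lagging, φ = 90.0°)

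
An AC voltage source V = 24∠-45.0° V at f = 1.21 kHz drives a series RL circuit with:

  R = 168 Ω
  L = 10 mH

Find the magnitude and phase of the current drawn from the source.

Step 1 — Angular frequency: ω = 2π·f = 2π·1210 = 7603 rad/s.
Step 2 — Component impedances:
  R: Z = R = 168 Ω
  L: Z = jωL = j·7603·0.01 = 0 + j76.03 Ω
Step 3 — Series combination: Z_total = R + L = 168 + j76.03 Ω = 184.4∠24.3° Ω.
Step 4 — Source phasor: V = 24∠-45.0° V = 16.97 - j16.97 V.
Step 5 — Ohm's law: I = V / Z_total = (16.97 - j16.97) / (168 + j76.03) = 0.0459 - j0.1218 A.
Step 6 — Convert to polar: |I| = 0.1302 A, ∠I = -69.3°.

I = 0.1302∠-69.3° A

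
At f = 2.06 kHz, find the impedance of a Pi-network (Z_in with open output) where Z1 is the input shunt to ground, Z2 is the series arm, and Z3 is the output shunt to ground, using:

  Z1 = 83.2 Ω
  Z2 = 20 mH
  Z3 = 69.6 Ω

Step 1 — Angular frequency: ω = 2π·f = 2π·2060 = 1.294e+04 rad/s.
Step 2 — Component impedances:
  Z1: Z = R = 83.2 Ω
  Z2: Z = jωL = j·1.294e+04·0.02 = 0 + j258.9 Ω
  Z3: Z = R = 69.6 Ω
Step 3 — With open output, the series arm Z2 and the output shunt Z3 appear in series to ground: Z2 + Z3 = 69.6 + j258.9 Ω.
Step 4 — Parallel with input shunt Z1: Z_in = Z1 || (Z2 + Z3) = 71.49 + j19.83 Ω = 74.19∠15.5° Ω.

Z = 71.49 + j19.83 Ω = 74.19∠15.5° Ω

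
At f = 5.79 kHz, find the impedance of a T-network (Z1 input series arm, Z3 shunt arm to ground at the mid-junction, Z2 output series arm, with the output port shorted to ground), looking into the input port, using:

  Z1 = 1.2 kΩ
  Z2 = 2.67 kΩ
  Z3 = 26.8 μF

Step 1 — Angular frequency: ω = 2π·f = 2π·5790 = 3.638e+04 rad/s.
Step 2 — Component impedances:
  Z1: Z = R = 1200 Ω
  Z2: Z = R = 2670 Ω
  Z3: Z = 1/(jωC) = -j/(ω·C) = 0 - j1.026 Ω
Step 3 — With the output port shorted to ground, the output series arm Z2 runs from the junction to ground; the shunt arm Z3 also runs from the junction to ground. They appear in parallel: Z3 || Z2 = 0.000394 - j1.026 Ω.
Step 4 — Series with input arm Z1: Z_in = Z1 + (Z3 || Z2) = 1200 - j1.026 Ω = 1200∠-0.0° Ω.

Z = 1200 - j1.026 Ω = 1200∠-0.0° Ω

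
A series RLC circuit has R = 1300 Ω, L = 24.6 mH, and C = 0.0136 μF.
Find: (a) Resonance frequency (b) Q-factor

Step 1 — Resonance condition Im(Z)=0 gives ω₀ = 1/√(LC).
Step 2 — ω₀ = 1/√(0.0246·1.36e-08) = 5.467e+04 rad/s.
Step 3 — f₀ = ω₀/(2π) = 8701 Hz.
Step 4 — Series Q: Q = ω₀L/R = 5.467e+04·0.0246/1300 = 1.035.

(a) f₀ = 8701 Hz  (b) Q = 1.035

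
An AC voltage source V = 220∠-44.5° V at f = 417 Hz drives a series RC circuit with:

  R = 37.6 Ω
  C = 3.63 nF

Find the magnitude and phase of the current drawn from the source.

Step 1 — Angular frequency: ω = 2π·f = 2π·417 = 2620 rad/s.
Step 2 — Component impedances:
  R: Z = R = 37.6 Ω
  C: Z = 1/(jωC) = -j/(ω·C) = 0 - j1.051e+05 Ω
Step 3 — Series combination: Z_total = R + C = 37.6 - j1.051e+05 Ω = 1.051e+05∠-90.0° Ω.
Step 4 — Source phasor: V = 220∠-44.5° V = 156.9 - j154.2 V.
Step 5 — Ohm's law: I = V / Z_total = (156.9 - j154.2) / (37.6 - j1.051e+05) = 0.001467 + j0.001492 A.
Step 6 — Convert to polar: |I| = 0.002092 A, ∠I = 45.5°.

I = 0.002092∠45.5° A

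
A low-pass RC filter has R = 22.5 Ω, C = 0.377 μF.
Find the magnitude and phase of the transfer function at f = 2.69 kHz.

Step 1 — Angular frequency: ω = 2π·2690 = 1.69e+04 rad/s.
Step 2 — Transfer function: H(jω) = 1/(1 + jωRC).
Step 3 — Denominator: 1 + jωRC = 1 + j·1.69e+04·22.5·3.77e-07 = 1 + j0.1434.
Step 4 — H = 0.9799 - j0.1405.
Step 5 — Magnitude: |H| = 0.9899 (-0.1 dB); phase: φ = -8.2°.

|H| = 0.9899 (-0.1 dB), φ = -8.2°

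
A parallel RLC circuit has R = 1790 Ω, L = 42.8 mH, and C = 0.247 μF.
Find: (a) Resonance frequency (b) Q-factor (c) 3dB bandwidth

Step 1 — Resonance: ω₀ = 1/√(LC) = 1/√(0.0428·2.47e-07) = 9726 rad/s.
Step 2 — f₀ = ω₀/(2π) = 1548 Hz.
Step 3 — Parallel Q: Q = R/(ω₀L) = 1790/(9726·0.0428) = 4.3.
Step 4 — Bandwidth: Δω = ω₀/Q = 2262 rad/s; BW = Δω/(2π) = 360 Hz.

(a) f₀ = 1548 Hz  (b) Q = 4.3  (c) BW = 360 Hz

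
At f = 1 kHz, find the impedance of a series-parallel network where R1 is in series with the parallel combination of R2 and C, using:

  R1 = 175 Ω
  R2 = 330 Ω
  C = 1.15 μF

Step 1 — Angular frequency: ω = 2π·f = 2π·1000 = 6283 rad/s.
Step 2 — Component impedances:
  R1: Z = R = 175 Ω
  R2: Z = R = 330 Ω
  C: Z = 1/(jωC) = -j/(ω·C) = 0 - j138.4 Ω
Step 3 — Parallel branch: R2 || C = 1/(1/R2 + 1/C) = 49.36 - j117.7 Ω.
Step 4 — Series with R1: Z_total = R1 + (R2 || C) = 224.4 - j117.7 Ω = 253.4∠-27.7° Ω.

Z = 224.4 - j117.7 Ω = 253.4∠-27.7° Ω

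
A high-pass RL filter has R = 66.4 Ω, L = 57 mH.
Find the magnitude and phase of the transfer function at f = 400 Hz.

Step 1 — Angular frequency: ω = 2π·400 = 2513 rad/s.
Step 2 — Transfer function: H(jω) = jωL/(R + jωL).
Step 3 — Numerator jωL = j·143.3; denominator R + jωL = 66.4 + j143.3.
Step 4 — H = 0.8232 + j0.3815.
Step 5 — Magnitude: |H| = 0.9073 (-0.8 dB); phase: φ = 24.9°.

|H| = 0.9073 (-0.8 dB), φ = 24.9°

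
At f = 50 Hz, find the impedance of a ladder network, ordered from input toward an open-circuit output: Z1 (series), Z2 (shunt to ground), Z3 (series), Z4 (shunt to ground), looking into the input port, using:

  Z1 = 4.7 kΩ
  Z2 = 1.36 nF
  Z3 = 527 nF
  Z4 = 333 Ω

Step 1 — Angular frequency: ω = 2π·f = 2π·50 = 314.2 rad/s.
Step 2 — Component impedances:
  Z1: Z = R = 4700 Ω
  Z2: Z = 1/(jωC) = -j/(ω·C) = 0 - j2.341e+06 Ω
  Z3: Z = 1/(jωC) = -j/(ω·C) = 0 - j6040 Ω
  Z4: Z = R = 333 Ω
Step 3 — Ladder network (open output): work backward from the far end, alternating series and parallel combinations. Z_in = 5031 - j6025 Ω = 7849∠-50.1° Ω.

Z = 5031 - j6025 Ω = 7849∠-50.1° Ω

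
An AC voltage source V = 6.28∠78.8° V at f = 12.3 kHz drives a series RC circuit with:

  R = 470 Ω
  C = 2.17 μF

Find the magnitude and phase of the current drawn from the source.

Step 1 — Angular frequency: ω = 2π·f = 2π·1.23e+04 = 7.728e+04 rad/s.
Step 2 — Component impedances:
  R: Z = R = 470 Ω
  C: Z = 1/(jωC) = -j/(ω·C) = 0 - j5.963 Ω
Step 3 — Series combination: Z_total = R + C = 470 - j5.963 Ω = 470∠-0.7° Ω.
Step 4 — Source phasor: V = 6.28∠78.8° V = 1.22 + j6.16 V.
Step 5 — Ohm's law: I = V / Z_total = (1.22 + j6.16) / (470 - j5.963) = 0.002429 + j0.01314 A.
Step 6 — Convert to polar: |I| = 0.01336 A, ∠I = 79.5°.

I = 0.01336∠79.5° A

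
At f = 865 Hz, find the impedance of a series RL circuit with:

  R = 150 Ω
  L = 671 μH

Step 1 — Angular frequency: ω = 2π·f = 2π·865 = 5435 rad/s.
Step 2 — Component impedances:
  R: Z = R = 150 Ω
  L: Z = jωL = j·5435·0.000671 = 0 + j3.647 Ω
Step 3 — Series combination: Z_total = R + L = 150 + j3.647 Ω = 150∠1.4° Ω.

Z = 150 + j3.647 Ω = 150∠1.4° Ω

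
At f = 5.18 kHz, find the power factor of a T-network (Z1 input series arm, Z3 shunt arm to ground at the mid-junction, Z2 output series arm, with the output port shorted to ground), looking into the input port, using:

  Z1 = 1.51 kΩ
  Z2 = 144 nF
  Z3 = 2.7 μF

Step 1 — Angular frequency: ω = 2π·f = 2π·5180 = 3.255e+04 rad/s.
Step 2 — Component impedances:
  Z1: Z = R = 1510 Ω
  Z2: Z = 1/(jωC) = -j/(ω·C) = 0 - j213.4 Ω
  Z3: Z = 1/(jωC) = -j/(ω·C) = 0 - j11.38 Ω
Step 3 — With the output port shorted to ground, the output series arm Z2 runs from the junction to ground; the shunt arm Z3 also runs from the junction to ground. They appear in parallel: Z3 || Z2 = 0 - j10.8 Ω.
Step 4 — Series with input arm Z1: Z_in = Z1 + (Z3 || Z2) = 1510 - j10.8 Ω = 1510∠-0.4° Ω.
Step 5 — Power factor: PF = cos(φ) = Re(Z)/|Z| = 1510/1510 = 1.
Step 6 — Type: Im(Z) = -10.8 ⇒ leading (phase φ = -0.4°).

PF = 1 (leading, φ = -0.4°)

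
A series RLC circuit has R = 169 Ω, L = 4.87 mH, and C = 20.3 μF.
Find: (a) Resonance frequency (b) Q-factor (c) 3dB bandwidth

Step 1 — Resonance condition Im(Z)=0 gives ω₀ = 1/√(LC).
Step 2 — ω₀ = 1/√(0.00487·2.03e-05) = 3180 rad/s.
Step 3 — f₀ = ω₀/(2π) = 506.2 Hz.
Step 4 — Series Q: Q = ω₀L/R = 3180·0.00487/169 = 0.09165.
Step 5 — 3dB bandwidth: Δω = ω₀/Q = 3.47e+04 rad/s; BW = Δω/(2π) = 5523 Hz.

(a) f₀ = 506.2 Hz  (b) Q = 0.09165  (c) BW = 5523 Hz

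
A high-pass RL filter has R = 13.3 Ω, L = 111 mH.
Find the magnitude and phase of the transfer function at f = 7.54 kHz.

Step 1 — Angular frequency: ω = 2π·7540 = 4.738e+04 rad/s.
Step 2 — Transfer function: H(jω) = jωL/(R + jωL).
Step 3 — Numerator jωL = j·5259; denominator R + jωL = 13.3 + j5259.
Step 4 — H = 1 + j0.002529.
Step 5 — Magnitude: |H| = 1 (-0.0 dB); phase: φ = 0.1°.

|H| = 1 (-0.0 dB), φ = 0.1°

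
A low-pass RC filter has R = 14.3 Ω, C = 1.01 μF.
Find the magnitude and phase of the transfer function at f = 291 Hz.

Step 1 — Angular frequency: ω = 2π·291 = 1828 rad/s.
Step 2 — Transfer function: H(jω) = 1/(1 + jωRC).
Step 3 — Denominator: 1 + jωRC = 1 + j·1828·14.3·1.01e-06 = 1 + j0.02641.
Step 4 — H = 0.9993 - j0.02639.
Step 5 — Magnitude: |H| = 0.9997 (-0.0 dB); phase: φ = -1.5°.

|H| = 0.9997 (-0.0 dB), φ = -1.5°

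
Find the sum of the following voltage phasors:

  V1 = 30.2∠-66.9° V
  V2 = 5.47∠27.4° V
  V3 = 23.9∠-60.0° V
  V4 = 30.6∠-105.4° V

Step 1 — Convert each phasor to rectangular form:
  V1 = 30.2·(cos(-66.9°) + j·sin(-66.9°)) = 11.85 - j27.78 V
  V2 = 5.47·(cos(27.4°) + j·sin(27.4°)) = 4.856 + j2.517 V
  V3 = 23.9·(cos(-60.0°) + j·sin(-60.0°)) = 11.95 - j20.7 V
  V4 = 30.6·(cos(-105.4°) + j·sin(-105.4°)) = -8.126 - j29.5 V
Step 2 — Sum components: V_total = 20.53 - j75.46 V.
Step 3 — Convert to polar: |V_total| = 78.2 V, ∠V_total = -74.8°.

V_total = 78.2∠-74.8° V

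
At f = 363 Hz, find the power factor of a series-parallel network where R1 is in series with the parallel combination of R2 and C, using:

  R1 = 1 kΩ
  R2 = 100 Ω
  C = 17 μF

Step 1 — Angular frequency: ω = 2π·f = 2π·363 = 2281 rad/s.
Step 2 — Component impedances:
  R1: Z = R = 1000 Ω
  R2: Z = R = 100 Ω
  C: Z = 1/(jωC) = -j/(ω·C) = 0 - j25.79 Ω
Step 3 — Parallel branch: R2 || C = 1/(1/R2 + 1/C) = 6.237 - j24.18 Ω.
Step 4 — Series with R1: Z_total = R1 + (R2 || C) = 1006 - j24.18 Ω = 1007∠-1.4° Ω.
Step 5 — Power factor: PF = cos(φ) = Re(Z)/|Z| = 1006.2/1006.5 = 0.9997.
Step 6 — Type: Im(Z) = -24.18 ⇒ leading (phase φ = -1.4°).

PF = 0.9997 (leading, φ = -1.4°)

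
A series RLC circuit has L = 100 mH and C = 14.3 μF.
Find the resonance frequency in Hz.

Step 1 — Resonance condition Im(Z)=0 gives ω₀ = 1/√(LC).
Step 2 — ω₀ = 1/√(0.1·1.43e-05) = 836.2 rad/s.
Step 3 — f₀ = ω₀/(2π) = 133.1 Hz.

f₀ = 133.1 Hz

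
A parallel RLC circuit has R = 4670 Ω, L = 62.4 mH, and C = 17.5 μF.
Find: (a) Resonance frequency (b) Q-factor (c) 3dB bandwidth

Step 1 — Resonance: ω₀ = 1/√(LC) = 1/√(0.0624·1.75e-05) = 956.9 rad/s.
Step 2 — f₀ = ω₀/(2π) = 152.3 Hz.
Step 3 — Parallel Q: Q = R/(ω₀L) = 4670/(956.9·0.0624) = 78.21.
Step 4 — Bandwidth: Δω = ω₀/Q = 12.24 rad/s; BW = Δω/(2π) = 1.947 Hz.

(a) f₀ = 152.3 Hz  (b) Q = 78.21  (c) BW = 1.947 Hz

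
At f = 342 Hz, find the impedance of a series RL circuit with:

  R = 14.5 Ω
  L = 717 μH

Step 1 — Angular frequency: ω = 2π·f = 2π·342 = 2149 rad/s.
Step 2 — Component impedances:
  R: Z = R = 14.5 Ω
  L: Z = jωL = j·2149·0.000717 = 0 + j1.541 Ω
Step 3 — Series combination: Z_total = R + L = 14.5 + j1.541 Ω = 14.58∠6.1° Ω.

Z = 14.5 + j1.541 Ω = 14.58∠6.1° Ω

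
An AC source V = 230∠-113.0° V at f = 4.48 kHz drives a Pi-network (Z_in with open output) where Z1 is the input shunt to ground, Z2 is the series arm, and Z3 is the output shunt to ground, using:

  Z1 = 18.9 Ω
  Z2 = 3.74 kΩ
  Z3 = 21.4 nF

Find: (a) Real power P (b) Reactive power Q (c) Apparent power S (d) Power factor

Step 1 — Angular frequency: ω = 2π·f = 2π·4480 = 2.815e+04 rad/s.
Step 2 — Component impedances:
  Z1: Z = R = 18.9 Ω
  Z2: Z = R = 3740 Ω
  Z3: Z = 1/(jωC) = -j/(ω·C) = 0 - j1660 Ω
Step 3 — With open output, the series arm Z2 and the output shunt Z3 appear in series to ground: Z2 + Z3 = 3740 - j1660 Ω.
Step 4 — Parallel with input shunt Z1: Z_in = Z1 || (Z2 + Z3) = 18.82 - j0.03512 Ω = 18.82∠-0.1° Ω.
Step 5 — Source phasor: V = 230∠-113.0° V = -89.87 - j211.7 V.
Step 6 — Current: I = V / Z = -4.754 - j11.26 A = 12.22∠-112.9° A.
Step 7 — Complex power: S = V·I* = 2811 - j5.245 VA.
Step 8 — Real power: P = Re(S) = 2811 W.
Step 9 — Reactive power: Q = Im(S) = -5.245 VAR.
Step 10 — Apparent power: |S| = 2811 VA.
Step 11 — Power factor: PF = P/|S| = 1 (leading).

(a) P = 2811 W  (b) Q = -5.245 VAR  (c) S = 2811 VA  (d) PF = 1 (leading)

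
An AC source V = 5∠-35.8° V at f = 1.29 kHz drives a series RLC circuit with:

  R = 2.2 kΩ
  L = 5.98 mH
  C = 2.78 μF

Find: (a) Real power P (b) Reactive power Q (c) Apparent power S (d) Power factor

Step 1 — Angular frequency: ω = 2π·f = 2π·1290 = 8105 rad/s.
Step 2 — Component impedances:
  R: Z = R = 2200 Ω
  L: Z = jωL = j·8105·0.00598 = 0 + j48.47 Ω
  C: Z = 1/(jωC) = -j/(ω·C) = 0 - j44.38 Ω
Step 3 — Series combination: Z_total = R + L + C = 2200 + j4.09 Ω = 2200∠0.1° Ω.
Step 4 — Source phasor: V = 5∠-35.8° V = 4.055 - j2.925 V.
Step 5 — Current: I = V / Z = 0.001841 - j0.001333 A = 0.002273∠-35.9° A.
Step 6 — Complex power: S = V·I* = 0.01136 + j2.113e-05 VA.
Step 7 — Real power: P = Re(S) = 0.01136 W.
Step 8 — Reactive power: Q = Im(S) = 2.113e-05 VAR.
Step 9 — Apparent power: |S| = 0.01136 VA.
Step 10 — Power factor: PF = P/|S| = 1 (lagging).

(a) P = 0.01136 W  (b) Q = 2.113e-05 VAR  (c) S = 0.01136 VA  (d) PF = 1 (lagging)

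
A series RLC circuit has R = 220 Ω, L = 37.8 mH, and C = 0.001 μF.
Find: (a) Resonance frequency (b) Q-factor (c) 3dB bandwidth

Step 1 — Resonance condition Im(Z)=0 gives ω₀ = 1/√(LC).
Step 2 — ω₀ = 1/√(0.0378·1e-09) = 1.627e+05 rad/s.
Step 3 — f₀ = ω₀/(2π) = 2.589e+04 Hz.
Step 4 — Series Q: Q = ω₀L/R = 1.627e+05·0.0378/220 = 27.95.
Step 5 — 3dB bandwidth: Δω = ω₀/Q = 5820 rad/s; BW = Δω/(2π) = 926.3 Hz.

(a) f₀ = 2.589e+04 Hz  (b) Q = 27.95  (c) BW = 926.3 Hz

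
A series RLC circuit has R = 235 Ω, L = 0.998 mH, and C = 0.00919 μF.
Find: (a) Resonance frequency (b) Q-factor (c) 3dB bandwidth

Step 1 — Resonance: ω₀ = 1/√(LC) = 1/√(0.000998·9.19e-09) = 3.302e+05 rad/s.
Step 2 — f₀ = ω₀/(2π) = 5.255e+04 Hz.
Step 3 — Series Q: Q = ω₀L/R = 3.302e+05·0.000998/235 = 1.402.
Step 4 — Bandwidth: Δω = ω₀/Q = 2.355e+05 rad/s; BW = Δω/(2π) = 3.748e+04 Hz.

(a) f₀ = 5.255e+04 Hz  (b) Q = 1.402  (c) BW = 3.748e+04 Hz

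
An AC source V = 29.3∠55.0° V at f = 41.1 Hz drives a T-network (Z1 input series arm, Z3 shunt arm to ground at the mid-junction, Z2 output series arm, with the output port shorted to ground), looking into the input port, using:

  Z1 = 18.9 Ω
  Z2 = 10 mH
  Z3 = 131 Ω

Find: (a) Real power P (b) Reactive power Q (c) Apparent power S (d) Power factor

Step 1 — Angular frequency: ω = 2π·f = 2π·41.1 = 258.2 rad/s.
Step 2 — Component impedances:
  Z1: Z = R = 18.9 Ω
  Z2: Z = jωL = j·258.2·0.01 = 0 + j2.582 Ω
  Z3: Z = R = 131 Ω
Step 3 — With the output port shorted to ground, the output series arm Z2 runs from the junction to ground; the shunt arm Z3 also runs from the junction to ground. They appear in parallel: Z3 || Z2 = 0.05089 + j2.581 Ω.
Step 4 — Series with input arm Z1: Z_in = Z1 + (Z3 || Z2) = 18.95 + j2.581 Ω = 19.13∠7.8° Ω.
Step 5 — Source phasor: V = 29.3∠55.0° V = 16.81 + j24 V.
Step 6 — Current: I = V / Z = 1.04 + j1.125 A = 1.532∠47.2° A.
Step 7 — Complex power: S = V·I* = 44.48 + j6.058 VA.
Step 8 — Real power: P = Re(S) = 44.48 W.
Step 9 — Reactive power: Q = Im(S) = 6.058 VAR.
Step 10 — Apparent power: |S| = 44.89 VA.
Step 11 — Power factor: PF = P/|S| = 0.9908 (lagging).

(a) P = 44.48 W  (b) Q = 6.058 VAR  (c) S = 44.89 VA  (d) PF = 0.9908 (lagging)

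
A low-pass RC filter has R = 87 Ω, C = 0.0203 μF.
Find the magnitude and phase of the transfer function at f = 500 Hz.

Step 1 — Angular frequency: ω = 2π·500 = 3142 rad/s.
Step 2 — Transfer function: H(jω) = 1/(1 + jωRC).
Step 3 — Denominator: 1 + jωRC = 1 + j·3142·87·2.03e-08 = 1 + j0.005548.
Step 4 — H = 1 - j0.005548.
Step 5 — Magnitude: |H| = 1 (-0.0 dB); phase: φ = -0.3°.

|H| = 1 (-0.0 dB), φ = -0.3°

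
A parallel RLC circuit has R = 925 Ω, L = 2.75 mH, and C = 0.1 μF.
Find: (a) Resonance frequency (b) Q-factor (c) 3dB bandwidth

Step 1 — Resonance: ω₀ = 1/√(LC) = 1/√(0.00275·1e-07) = 6.03e+04 rad/s.
Step 2 — f₀ = ω₀/(2π) = 9597 Hz.
Step 3 — Parallel Q: Q = R/(ω₀L) = 925/(6.03e+04·0.00275) = 5.578.
Step 4 — Bandwidth: Δω = ω₀/Q = 1.081e+04 rad/s; BW = Δω/(2π) = 1721 Hz.

(a) f₀ = 9597 Hz  (b) Q = 5.578  (c) BW = 1721 Hz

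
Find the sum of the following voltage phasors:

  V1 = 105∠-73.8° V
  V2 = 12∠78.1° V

Step 1 — Convert each phasor to rectangular form:
  V1 = 105·(cos(-73.8°) + j·sin(-73.8°)) = 29.29 - j100.8 V
  V2 = 12·(cos(78.1°) + j·sin(78.1°)) = 2.474 + j11.74 V
Step 2 — Sum components: V_total = 31.77 - j89.09 V.
Step 3 — Convert to polar: |V_total| = 94.58 V, ∠V_total = -70.4°.

V_total = 94.58∠-70.4° V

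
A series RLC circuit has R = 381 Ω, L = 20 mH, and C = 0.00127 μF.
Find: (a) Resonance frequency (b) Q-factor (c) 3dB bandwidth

Step 1 — Resonance: ω₀ = 1/√(LC) = 1/√(0.02·1.27e-09) = 1.984e+05 rad/s.
Step 2 — f₀ = ω₀/(2π) = 3.158e+04 Hz.
Step 3 — Series Q: Q = ω₀L/R = 1.984e+05·0.02/381 = 10.42.
Step 4 — Bandwidth: Δω = ω₀/Q = 1.905e+04 rad/s; BW = Δω/(2π) = 3032 Hz.

(a) f₀ = 3.158e+04 Hz  (b) Q = 10.42  (c) BW = 3032 Hz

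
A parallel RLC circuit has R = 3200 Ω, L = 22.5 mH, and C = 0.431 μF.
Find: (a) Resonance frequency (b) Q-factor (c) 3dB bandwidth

Step 1 — Resonance: ω₀ = 1/√(LC) = 1/√(0.0225·4.31e-07) = 1.015e+04 rad/s.
Step 2 — f₀ = ω₀/(2π) = 1616 Hz.
Step 3 — Parallel Q: Q = R/(ω₀L) = 3200/(1.015e+04·0.0225) = 14.01.
Step 4 — Bandwidth: Δω = ω₀/Q = 725.1 rad/s; BW = Δω/(2π) = 115.4 Hz.

(a) f₀ = 1616 Hz  (b) Q = 14.01  (c) BW = 115.4 Hz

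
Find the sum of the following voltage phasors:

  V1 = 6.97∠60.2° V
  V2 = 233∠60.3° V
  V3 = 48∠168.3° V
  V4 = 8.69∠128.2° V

Step 1 — Convert each phasor to rectangular form:
  V1 = 6.97·(cos(60.2°) + j·sin(60.2°)) = 3.464 + j6.048 V
  V2 = 233·(cos(60.3°) + j·sin(60.3°)) = 115.4 + j202.4 V
  V3 = 48·(cos(168.3°) + j·sin(168.3°)) = -47 + j9.734 V
  V4 = 8.69·(cos(128.2°) + j·sin(128.2°)) = -5.374 + j6.829 V
Step 2 — Sum components: V_total = 66.53 + j225 V.
Step 3 — Convert to polar: |V_total| = 234.6 V, ∠V_total = 73.5°.

V_total = 234.6∠73.5° V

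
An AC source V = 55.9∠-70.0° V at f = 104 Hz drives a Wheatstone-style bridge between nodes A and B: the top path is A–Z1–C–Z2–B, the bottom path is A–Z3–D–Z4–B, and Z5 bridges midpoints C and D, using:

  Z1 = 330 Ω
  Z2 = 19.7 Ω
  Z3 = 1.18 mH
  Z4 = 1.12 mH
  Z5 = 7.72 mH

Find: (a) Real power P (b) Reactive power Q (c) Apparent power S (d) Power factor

Step 1 — Angular frequency: ω = 2π·f = 2π·104 = 653.5 rad/s.
Step 2 — Component impedances:
  Z1: Z = R = 330 Ω
  Z2: Z = R = 19.7 Ω
  Z3: Z = jωL = j·653.5·0.00118 = 0 + j0.7711 Ω
  Z4: Z = jωL = j·653.5·0.00112 = 0 + j0.7319 Ω
  Z5: Z = jωL = j·653.5·0.00772 = 0 + j5.045 Ω
Step 3 — Bridge requires nodal analysis (the Z5 bridge couples midpoints C and D, so the two paths cannot be reduced to a simple series/parallel combination). Setting node B to ground and injecting 1 A at node A, the 3-node admittance system at A, C, D solves to V_A = Z_AB = 0.027 + j1.496 Ω = 1.497∠89.0° Ω.
Step 4 — Source phasor: V = 55.9∠-70.0° V = 19.12 - j52.53 V.
Step 5 — Current: I = V / Z = -34.86 - j13.41 A = 37.35∠-159.0° A.
Step 6 — Complex power: S = V·I* = 37.66 + j2088 VA.
Step 7 — Real power: P = Re(S) = 37.66 W.
Step 8 — Reactive power: Q = Im(S) = 2088 VAR.
Step 9 — Apparent power: |S| = 2088 VA.
Step 10 — Power factor: PF = P/|S| = 0.01804 (lagging).

(a) P = 37.66 W  (b) Q = 2088 VAR  (c) S = 2088 VA  (d) PF = 0.01804 (lagging)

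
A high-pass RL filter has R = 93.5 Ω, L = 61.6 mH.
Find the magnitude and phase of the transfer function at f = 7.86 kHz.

Step 1 — Angular frequency: ω = 2π·7860 = 4.939e+04 rad/s.
Step 2 — Transfer function: H(jω) = jωL/(R + jωL).
Step 3 — Numerator jωL = j·3042; denominator R + jωL = 93.5 + j3042.
Step 4 — H = 0.9991 + j0.03071.
Step 5 — Magnitude: |H| = 0.9995 (-0.0 dB); phase: φ = 1.8°.

|H| = 0.9995 (-0.0 dB), φ = 1.8°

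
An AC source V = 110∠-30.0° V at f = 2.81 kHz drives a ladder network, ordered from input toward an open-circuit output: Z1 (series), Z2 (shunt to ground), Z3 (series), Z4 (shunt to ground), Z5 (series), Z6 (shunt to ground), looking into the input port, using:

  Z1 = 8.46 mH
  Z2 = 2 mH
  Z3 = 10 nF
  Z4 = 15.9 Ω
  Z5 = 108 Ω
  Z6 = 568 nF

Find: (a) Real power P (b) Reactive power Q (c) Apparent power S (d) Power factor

Step 1 — Angular frequency: ω = 2π·f = 2π·2810 = 1.766e+04 rad/s.
Step 2 — Component impedances:
  Z1: Z = jωL = j·1.766e+04·0.00846 = 0 + j149.4 Ω
  Z2: Z = jωL = j·1.766e+04·0.002 = 0 + j35.31 Ω
  Z3: Z = 1/(jωC) = -j/(ω·C) = 0 - j5664 Ω
  Z4: Z = R = 15.9 Ω
  Z5: Z = R = 108 Ω
  Z6: Z = 1/(jωC) = -j/(ω·C) = 0 - j99.72 Ω
Step 3 — Ladder network (open output): work backward from the far end, alternating series and parallel combinations. Z_in = 0.0005769 + j184.9 Ω = 184.9∠90.0° Ω.
Step 4 — Source phasor: V = 110∠-30.0° V = 95.26 - j55 V.
Step 5 — Current: I = V / Z = -0.2975 - j0.5152 A = 0.5949∠-120.0° A.
Step 6 — Complex power: S = V·I* = 0.0002042 + j65.44 VA.
Step 7 — Real power: P = Re(S) = 0.0002042 W.
Step 8 — Reactive power: Q = Im(S) = 65.44 VAR.
Step 9 — Apparent power: |S| = 65.44 VA.
Step 10 — Power factor: PF = P/|S| = 3.12e-06 (lagging).

(a) P = 0.0002042 W  (b) Q = 65.44 VAR  (c) S = 65.44 VA  (d) PF = 3.12e-06 (lagging)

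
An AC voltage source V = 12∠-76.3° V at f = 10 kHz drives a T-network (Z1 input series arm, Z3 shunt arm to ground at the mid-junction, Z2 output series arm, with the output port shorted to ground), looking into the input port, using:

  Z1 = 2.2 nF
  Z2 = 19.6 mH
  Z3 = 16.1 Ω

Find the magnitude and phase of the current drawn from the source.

Step 1 — Angular frequency: ω = 2π·f = 2π·1e+04 = 6.283e+04 rad/s.
Step 2 — Component impedances:
  Z1: Z = 1/(jωC) = -j/(ω·C) = 0 - j7234 Ω
  Z2: Z = jωL = j·6.283e+04·0.0196 = 0 + j1232 Ω
  Z3: Z = R = 16.1 Ω
Step 3 — With the output port shorted to ground, the output series arm Z2 runs from the junction to ground; the shunt arm Z3 also runs from the junction to ground. They appear in parallel: Z3 || Z2 = 16.1 + j0.2104 Ω.
Step 4 — Series with input arm Z1: Z_in = Z1 + (Z3 || Z2) = 16.1 - j7234 Ω = 7234∠-89.9° Ω.
Step 5 — Source phasor: V = 12∠-76.3° V = 2.842 - j11.66 V.
Step 6 — Ohm's law: I = V / Z_total = (2.842 - j11.66) / (16.1 - j7234) = 0.001612 + j0.0003893 A.
Step 7 — Convert to polar: |I| = 0.001659 A, ∠I = 13.6°.

I = 0.001659∠13.6° A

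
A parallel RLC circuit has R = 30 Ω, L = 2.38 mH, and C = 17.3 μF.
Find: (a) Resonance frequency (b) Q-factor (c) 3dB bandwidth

Step 1 — Resonance: ω₀ = 1/√(LC) = 1/√(0.00238·1.73e-05) = 4928 rad/s.
Step 2 — f₀ = ω₀/(2π) = 784.3 Hz.
Step 3 — Parallel Q: Q = R/(ω₀L) = 30/(4928·0.00238) = 2.558.
Step 4 — Bandwidth: Δω = ω₀/Q = 1927 rad/s; BW = Δω/(2π) = 306.7 Hz.

(a) f₀ = 784.3 Hz  (b) Q = 2.558  (c) BW = 306.7 Hz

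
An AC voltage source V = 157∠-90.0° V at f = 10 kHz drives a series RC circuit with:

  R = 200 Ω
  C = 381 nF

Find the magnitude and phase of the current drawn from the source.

Step 1 — Angular frequency: ω = 2π·f = 2π·1e+04 = 6.283e+04 rad/s.
Step 2 — Component impedances:
  R: Z = R = 200 Ω
  C: Z = 1/(jωC) = -j/(ω·C) = 0 - j41.77 Ω
Step 3 — Series combination: Z_total = R + C = 200 - j41.77 Ω = 204.3∠-11.8° Ω.
Step 4 — Source phasor: V = 157∠-90.0° V = 0 - j157 V.
Step 5 — Ohm's law: I = V / Z_total = (0 - j157) / (200 - j41.77) = 0.1571 - j0.7522 A.
Step 6 — Convert to polar: |I| = 0.7684 A, ∠I = -78.2°.

I = 0.7684∠-78.2° A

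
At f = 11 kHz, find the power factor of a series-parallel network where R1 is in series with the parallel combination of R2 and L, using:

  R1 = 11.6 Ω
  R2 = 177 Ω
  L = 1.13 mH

Step 1 — Angular frequency: ω = 2π·f = 2π·1.1e+04 = 6.912e+04 rad/s.
Step 2 — Component impedances:
  R1: Z = R = 11.6 Ω
  R2: Z = R = 177 Ω
  L: Z = jωL = j·6.912e+04·0.00113 = 0 + j78.1 Ω
Step 3 — Parallel branch: R2 || L = 1/(1/R2 + 1/L) = 28.85 + j65.37 Ω.
Step 4 — Series with R1: Z_total = R1 + (R2 || L) = 40.45 + j65.37 Ω = 76.87∠58.3° Ω.
Step 5 — Power factor: PF = cos(φ) = Re(Z)/|Z| = 40.445/76.872 = 0.5261.
Step 6 — Type: Im(Z) = 65.37 ⇒ lagging (phase φ = 58.3°).

PF = 0.5261 (lagging, φ = 58.3°)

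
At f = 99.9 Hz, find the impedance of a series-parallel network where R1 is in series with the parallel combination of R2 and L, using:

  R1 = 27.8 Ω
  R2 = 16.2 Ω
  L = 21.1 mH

Step 1 — Angular frequency: ω = 2π·f = 2π·99.9 = 627.7 rad/s.
Step 2 — Component impedances:
  R1: Z = R = 27.8 Ω
  R2: Z = R = 16.2 Ω
  L: Z = jωL = j·627.7·0.0211 = 0 + j13.24 Ω
Step 3 — Parallel branch: R2 || L = 1/(1/R2 + 1/L) = 6.49 + j7.938 Ω.
Step 4 — Series with R1: Z_total = R1 + (R2 || L) = 34.29 + j7.938 Ω = 35.2∠13.0° Ω.

Z = 34.29 + j7.938 Ω = 35.2∠13.0° Ω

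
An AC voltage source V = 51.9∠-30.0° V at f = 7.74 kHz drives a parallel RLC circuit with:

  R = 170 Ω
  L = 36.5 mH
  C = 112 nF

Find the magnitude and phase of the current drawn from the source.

Step 1 — Angular frequency: ω = 2π·f = 2π·7740 = 4.863e+04 rad/s.
Step 2 — Component impedances:
  R: Z = R = 170 Ω
  L: Z = jωL = j·4.863e+04·0.0365 = 0 + j1775 Ω
  C: Z = 1/(jωC) = -j/(ω·C) = 0 - j183.6 Ω
Step 3 — Parallel combination: 1/Z_total = 1/R + 1/L + 1/C; Z_total = 100.6 - j83.55 Ω = 130.8∠-39.7° Ω.
Step 4 — Source phasor: V = 51.9∠-30.0° V = 44.95 - j25.95 V.
Step 5 — Ohm's law: I = V / Z_total = (44.95 - j25.95) / (100.6 - j83.55) = 0.3911 + j0.06685 A.
Step 6 — Convert to polar: |I| = 0.3968 A, ∠I = 9.7°.

I = 0.3968∠9.7° A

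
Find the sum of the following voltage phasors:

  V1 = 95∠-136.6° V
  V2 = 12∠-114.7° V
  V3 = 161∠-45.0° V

Step 1 — Convert each phasor to rectangular form:
  V1 = 95·(cos(-136.6°) + j·sin(-136.6°)) = -69.02 - j65.27 V
  V2 = 12·(cos(-114.7°) + j·sin(-114.7°)) = -5.014 - j10.9 V
  V3 = 161·(cos(-45.0°) + j·sin(-45.0°)) = 113.8 - j113.8 V
Step 2 — Sum components: V_total = 39.81 - j190 V.
Step 3 — Convert to polar: |V_total| = 194.1 V, ∠V_total = -78.2°.

V_total = 194.1∠-78.2° V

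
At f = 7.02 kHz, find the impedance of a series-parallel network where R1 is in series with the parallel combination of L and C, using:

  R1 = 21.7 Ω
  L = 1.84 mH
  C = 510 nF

Step 1 — Angular frequency: ω = 2π·f = 2π·7020 = 4.411e+04 rad/s.
Step 2 — Component impedances:
  R1: Z = R = 21.7 Ω
  L: Z = jωL = j·4.411e+04·0.00184 = 0 + j81.16 Ω
  C: Z = 1/(jωC) = -j/(ω·C) = 0 - j44.45 Ω
Step 3 — Parallel branch: L || C = 1/(1/L + 1/C) = 0 - j98.29 Ω.
Step 4 — Series with R1: Z_total = R1 + (L || C) = 21.7 - j98.29 Ω = 100.7∠-77.6° Ω.

Z = 21.7 - j98.29 Ω = 100.7∠-77.6° Ω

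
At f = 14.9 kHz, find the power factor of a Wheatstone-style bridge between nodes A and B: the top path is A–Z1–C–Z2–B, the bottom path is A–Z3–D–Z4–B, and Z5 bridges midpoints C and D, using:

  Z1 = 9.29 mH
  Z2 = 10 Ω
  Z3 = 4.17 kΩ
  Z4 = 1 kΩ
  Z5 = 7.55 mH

Step 1 — Angular frequency: ω = 2π·f = 2π·1.49e+04 = 9.362e+04 rad/s.
Step 2 — Component impedances:
  Z1: Z = jωL = j·9.362e+04·0.00929 = 0 + j869.7 Ω
  Z2: Z = R = 10 Ω
  Z3: Z = R = 4170 Ω
  Z4: Z = R = 1000 Ω
  Z5: Z = jωL = j·9.362e+04·0.00755 = 0 + j706.8 Ω
Step 3 — Bridge requires nodal analysis (the Z5 bridge couples midpoints C and D, so the two paths cannot be reduced to a simple series/parallel combination). Setting node B to ground and injecting 1 A at node A, the 3-node admittance system at A, C, D solves to V_A = Z_AB = 165.5 + j822 Ω = 838.5∠78.6° Ω.
Step 4 — Power factor: PF = cos(φ) = Re(Z)/|Z| = 165.5/838.5 = 0.1974.
Step 5 — Type: Im(Z) = 822 ⇒ lagging (phase φ = 78.6°).

PF = 0.1974 (lagging, φ = 78.6°)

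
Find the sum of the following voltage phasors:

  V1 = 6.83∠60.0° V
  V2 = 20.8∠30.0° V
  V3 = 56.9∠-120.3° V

Step 1 — Convert each phasor to rectangular form:
  V1 = 6.83·(cos(60.0°) + j·sin(60.0°)) = 3.415 + j5.915 V
  V2 = 20.8·(cos(30.0°) + j·sin(30.0°)) = 18.01 + j10.4 V
  V3 = 56.9·(cos(-120.3°) + j·sin(-120.3°)) = -28.71 - j49.13 V
Step 2 — Sum components: V_total = -7.279 - j32.81 V.
Step 3 — Convert to polar: |V_total| = 33.61 V, ∠V_total = -102.5°.

V_total = 33.61∠-102.5° V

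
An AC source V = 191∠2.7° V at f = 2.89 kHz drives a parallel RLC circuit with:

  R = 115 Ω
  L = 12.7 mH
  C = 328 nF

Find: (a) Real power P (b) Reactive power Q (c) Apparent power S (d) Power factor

Step 1 — Angular frequency: ω = 2π·f = 2π·2890 = 1.816e+04 rad/s.
Step 2 — Component impedances:
  R: Z = R = 115 Ω
  L: Z = jωL = j·1.816e+04·0.0127 = 0 + j230.6 Ω
  C: Z = 1/(jωC) = -j/(ω·C) = 0 - j167.9 Ω
Step 3 — Parallel combination: 1/Z_total = 1/R + 1/L + 1/C; Z_total = 111.1 - j20.7 Ω = 113.1∠-10.6° Ω.
Step 4 — Source phasor: V = 191∠2.7° V = 190.8 + j8.997 V.
Step 5 — Current: I = V / Z = 1.644 + j0.3873 A = 1.689∠13.3° A.
Step 6 — Complex power: S = V·I* = 317.2 - j59.09 VA.
Step 7 — Real power: P = Re(S) = 317.2 W.
Step 8 — Reactive power: Q = Im(S) = -59.09 VAR.
Step 9 — Apparent power: |S| = 322.7 VA.
Step 10 — Power factor: PF = P/|S| = 0.9831 (leading).

(a) P = 317.2 W  (b) Q = -59.09 VAR  (c) S = 322.7 VA  (d) PF = 0.9831 (leading)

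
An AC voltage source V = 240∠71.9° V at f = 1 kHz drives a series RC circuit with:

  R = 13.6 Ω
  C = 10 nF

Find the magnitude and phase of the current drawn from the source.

Step 1 — Angular frequency: ω = 2π·f = 2π·1000 = 6283 rad/s.
Step 2 — Component impedances:
  R: Z = R = 13.6 Ω
  C: Z = 1/(jωC) = -j/(ω·C) = 0 - j1.592e+04 Ω
Step 3 — Series combination: Z_total = R + C = 13.6 - j1.592e+04 Ω = 1.592e+04∠-90.0° Ω.
Step 4 — Source phasor: V = 240∠71.9° V = 74.56 + j228.1 V.
Step 5 — Ohm's law: I = V / Z_total = (74.56 + j228.1) / (13.6 - j1.592e+04) = -0.01433 + j0.004697 A.
Step 6 — Convert to polar: |I| = 0.01508 A, ∠I = 161.9°.

I = 0.01508∠161.9° A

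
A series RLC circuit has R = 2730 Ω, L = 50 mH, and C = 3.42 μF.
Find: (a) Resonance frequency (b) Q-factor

Step 1 — Resonance condition Im(Z)=0 gives ω₀ = 1/√(LC).
Step 2 — ω₀ = 1/√(0.05·3.42e-06) = 2418 rad/s.
Step 3 — f₀ = ω₀/(2π) = 384.9 Hz.
Step 4 — Series Q: Q = ω₀L/R = 2418·0.05/2730 = 0.04429.

(a) f₀ = 384.9 Hz  (b) Q = 0.04429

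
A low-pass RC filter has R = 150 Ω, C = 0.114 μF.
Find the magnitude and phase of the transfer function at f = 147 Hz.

Step 1 — Angular frequency: ω = 2π·147 = 923.6 rad/s.
Step 2 — Transfer function: H(jω) = 1/(1 + jωRC).
Step 3 — Denominator: 1 + jωRC = 1 + j·923.6·150·1.14e-07 = 1 + j0.01579.
Step 4 — H = 0.9998 - j0.01579.
Step 5 — Magnitude: |H| = 0.9999 (-0.0 dB); phase: φ = -0.9°.

|H| = 0.9999 (-0.0 dB), φ = -0.9°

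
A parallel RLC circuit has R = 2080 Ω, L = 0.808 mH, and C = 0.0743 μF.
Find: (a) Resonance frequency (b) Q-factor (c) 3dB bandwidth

Step 1 — Resonance: ω₀ = 1/√(LC) = 1/√(0.000808·7.43e-08) = 1.291e+05 rad/s.
Step 2 — f₀ = ω₀/(2π) = 2.054e+04 Hz.
Step 3 — Parallel Q: Q = R/(ω₀L) = 2080/(1.291e+05·0.000808) = 19.95.
Step 4 — Bandwidth: Δω = ω₀/Q = 6471 rad/s; BW = Δω/(2π) = 1030 Hz.

(a) f₀ = 2.054e+04 Hz  (b) Q = 19.95  (c) BW = 1030 Hz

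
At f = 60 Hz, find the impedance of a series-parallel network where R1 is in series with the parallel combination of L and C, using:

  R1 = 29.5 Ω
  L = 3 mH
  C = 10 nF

Step 1 — Angular frequency: ω = 2π·f = 2π·60 = 377 rad/s.
Step 2 — Component impedances:
  R1: Z = R = 29.5 Ω
  L: Z = jωL = j·377·0.003 = 0 + j1.131 Ω
  C: Z = 1/(jωC) = -j/(ω·C) = 0 - j2.653e+05 Ω
Step 3 — Parallel branch: L || C = 1/(1/L + 1/C) = 0 + j1.131 Ω.
Step 4 — Series with R1: Z_total = R1 + (L || C) = 29.5 + j1.131 Ω = 29.52∠2.2° Ω.

Z = 29.5 + j1.131 Ω = 29.52∠2.2° Ω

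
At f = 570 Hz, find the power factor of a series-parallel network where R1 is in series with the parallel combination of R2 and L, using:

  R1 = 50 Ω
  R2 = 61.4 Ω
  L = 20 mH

Step 1 — Angular frequency: ω = 2π·f = 2π·570 = 3581 rad/s.
Step 2 — Component impedances:
  R1: Z = R = 50 Ω
  R2: Z = R = 61.4 Ω
  L: Z = jωL = j·3581·0.02 = 0 + j71.63 Ω
Step 3 — Parallel branch: R2 || L = 1/(1/R2 + 1/L) = 35.39 + j30.34 Ω.
Step 4 — Series with R1: Z_total = R1 + (R2 || L) = 85.39 + j30.34 Ω = 90.62∠19.6° Ω.
Step 5 — Power factor: PF = cos(φ) = Re(Z)/|Z| = 85.39/90.62 = 0.9423.
Step 6 — Type: Im(Z) = 30.34 ⇒ lagging (phase φ = 19.6°).

PF = 0.9423 (lagging, φ = 19.6°)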